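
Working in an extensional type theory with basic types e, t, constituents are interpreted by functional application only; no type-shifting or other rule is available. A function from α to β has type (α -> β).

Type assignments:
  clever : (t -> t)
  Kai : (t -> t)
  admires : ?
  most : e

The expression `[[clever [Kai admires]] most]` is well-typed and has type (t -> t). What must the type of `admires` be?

[[clever [Kai admires]] most] is required to be (t -> t). most : e cannot yield (t -> t) as functor, so [clever [Kai admires]] : (e -> (t -> t)).
[clever [Kai admires]] is required to be (e -> (t -> t)). clever : (t -> t) cannot yield (e -> (t -> t)) as functor, so [Kai admires] : ((t -> t) -> (e -> (t -> t))).
[Kai admires] is required to be ((t -> t) -> (e -> (t -> t))). Kai : (t -> t) cannot yield ((t -> t) -> (e -> (t -> t))) as functor, so admires : ((t -> t) -> ((t -> t) -> (e -> (t -> t)))).

((t -> t) -> ((t -> t) -> (e -> (t -> t))))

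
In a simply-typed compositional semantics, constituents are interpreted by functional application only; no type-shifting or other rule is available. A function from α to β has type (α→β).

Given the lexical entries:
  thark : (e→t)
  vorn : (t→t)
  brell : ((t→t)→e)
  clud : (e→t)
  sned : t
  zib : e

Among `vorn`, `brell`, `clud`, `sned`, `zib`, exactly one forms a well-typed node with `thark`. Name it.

vorn : (t→t) — no; thark wants e, and vorn wants t.
brell : ((t→t)→e) — no; thark wants e, and brell wants (t→t).
clud : (e→t) — no; thark wants e, and clud wants e.
sned : t — no; thark wants e, and sned wants nothing (atomic).
zib — combines: thark : (e→t) takes zib : e as argument, giving t.

zib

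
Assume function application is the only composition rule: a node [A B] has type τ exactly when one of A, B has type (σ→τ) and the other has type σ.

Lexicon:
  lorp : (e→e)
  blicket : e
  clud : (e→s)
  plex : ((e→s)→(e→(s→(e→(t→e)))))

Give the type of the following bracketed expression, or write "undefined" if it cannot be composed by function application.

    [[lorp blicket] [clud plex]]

[lorp blicket]: (e→e) applied to e yields e.
[clud plex]: ((e→s)→(e→(s→(e→(t→e))))) applied to (e→s) yields (e→(s→(e→(t→e)))).
[[lorp blicket] [clud plex]]: (e→(s→(e→(t→e)))) applied to e yields (s→(e→(t→e))).

(s→(e→(t→e)))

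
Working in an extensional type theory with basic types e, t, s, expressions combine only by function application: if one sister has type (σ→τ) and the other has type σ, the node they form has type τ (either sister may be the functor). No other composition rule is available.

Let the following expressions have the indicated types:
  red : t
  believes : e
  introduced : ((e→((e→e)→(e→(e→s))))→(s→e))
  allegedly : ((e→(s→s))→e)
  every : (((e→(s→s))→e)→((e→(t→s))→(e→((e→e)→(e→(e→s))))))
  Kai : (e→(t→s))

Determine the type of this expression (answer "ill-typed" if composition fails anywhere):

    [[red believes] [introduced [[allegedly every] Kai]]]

ill-typed

[red believes]: t with e — neither is a function whose domain matches the other; composition fails here.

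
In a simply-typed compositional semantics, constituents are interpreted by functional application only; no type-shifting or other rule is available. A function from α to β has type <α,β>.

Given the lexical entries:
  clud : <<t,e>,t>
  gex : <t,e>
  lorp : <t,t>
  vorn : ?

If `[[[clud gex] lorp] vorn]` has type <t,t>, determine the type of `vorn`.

<t,<t,t>>

[[[clud gex] lorp] vorn] is required to be <t,t>. [[clud gex] lorp] : t cannot yield <t,t> as functor, so vorn : <t,<t,t>>.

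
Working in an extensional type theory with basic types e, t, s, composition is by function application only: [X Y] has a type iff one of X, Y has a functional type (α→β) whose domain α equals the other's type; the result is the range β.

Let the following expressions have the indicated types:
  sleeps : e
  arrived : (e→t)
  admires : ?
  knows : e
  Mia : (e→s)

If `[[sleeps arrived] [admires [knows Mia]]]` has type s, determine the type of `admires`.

At [[sleeps arrived] [admires [knows Mia]]] (required: s): [sleeps arrived] is t, which is not a function with range s; hence [admires [knows Mia]] is the functor — type (t→s).
At [admires [knows Mia]] (required: (t→s)): [knows Mia] is s, which is not a function with range (t→s); hence admires is the functor — type (s→(t→s)).

(s→(t→s))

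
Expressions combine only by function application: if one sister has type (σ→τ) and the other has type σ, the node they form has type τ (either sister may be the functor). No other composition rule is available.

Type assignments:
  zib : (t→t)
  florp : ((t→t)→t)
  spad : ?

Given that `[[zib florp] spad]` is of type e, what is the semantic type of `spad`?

[[zib florp] spad] must have type e. The sister [zib florp] has type t; that is not a function onto e, so spad must be the functor, of type (t→e).

(t→e)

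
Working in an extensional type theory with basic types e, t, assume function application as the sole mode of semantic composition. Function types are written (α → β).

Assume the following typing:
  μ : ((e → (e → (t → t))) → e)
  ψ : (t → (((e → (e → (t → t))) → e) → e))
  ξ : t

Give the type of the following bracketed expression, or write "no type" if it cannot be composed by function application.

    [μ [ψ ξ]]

At [ψ ξ], ψ : (t → (((e → (e → (t → t))) → e) → e)) takes ξ : t, giving (((e → (e → (t → t))) → e) → e).
At [μ [ψ ξ]], [ψ ξ] : (((e → (e → (t → t))) → e) → e) takes μ : ((e → (e → (t → t))) → e), giving e.

e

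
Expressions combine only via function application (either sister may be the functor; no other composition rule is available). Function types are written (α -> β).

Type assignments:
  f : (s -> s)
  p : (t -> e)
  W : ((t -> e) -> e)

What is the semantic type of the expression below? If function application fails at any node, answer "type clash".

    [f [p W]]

type clash

[p W]: W is ((t -> e) -> e), p is (t -> e); result e.
[f [p W]]: (s -> s) and e cannot combine by function application — type clash.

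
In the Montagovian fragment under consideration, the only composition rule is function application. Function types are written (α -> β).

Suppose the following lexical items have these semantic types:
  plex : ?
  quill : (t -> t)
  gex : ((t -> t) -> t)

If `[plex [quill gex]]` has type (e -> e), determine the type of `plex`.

(t -> (e -> e))

At [plex [quill gex]] (required: (e -> e)): [quill gex] is t, which is not a function with range (e -> e); hence plex is the functor — type (t -> (e -> e)).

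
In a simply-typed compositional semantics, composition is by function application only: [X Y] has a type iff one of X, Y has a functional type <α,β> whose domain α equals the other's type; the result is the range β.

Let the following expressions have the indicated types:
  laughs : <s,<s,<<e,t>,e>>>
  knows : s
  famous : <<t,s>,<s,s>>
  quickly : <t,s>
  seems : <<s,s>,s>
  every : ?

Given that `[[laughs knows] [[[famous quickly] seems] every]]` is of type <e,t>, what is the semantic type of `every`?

[[laughs knows] [[[famous quickly] seems] every]] is required to be <e,t>. [laughs knows] : <s,<<e,t>,e>> cannot yield <e,t> as functor, so [[[famous quickly] seems] every] : <<s,<<e,t>,e>>,<e,t>>.
[[[famous quickly] seems] every] is required to be <<s,<<e,t>,e>>,<e,t>>. [[famous quickly] seems] : s cannot yield <<s,<<e,t>,e>>,<e,t>> as functor, so every : <s,<<s,<<e,t>,e>>,<e,t>>>.

<s,<<s,<<e,t>,e>>,<e,t>>>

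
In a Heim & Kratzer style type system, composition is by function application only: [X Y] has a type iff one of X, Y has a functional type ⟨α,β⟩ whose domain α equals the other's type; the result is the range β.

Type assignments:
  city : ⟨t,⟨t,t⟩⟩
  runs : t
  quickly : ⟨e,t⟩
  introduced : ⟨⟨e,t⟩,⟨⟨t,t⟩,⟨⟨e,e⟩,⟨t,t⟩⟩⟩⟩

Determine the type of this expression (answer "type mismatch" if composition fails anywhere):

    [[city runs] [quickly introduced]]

⟨⟨e,e⟩,⟨t,t⟩⟩

[city runs]: functor city : ⟨t,⟨t,t⟩⟩, argument runs : t; result ⟨t,t⟩.
[quickly introduced]: functor introduced : ⟨⟨e,t⟩,⟨⟨t,t⟩,⟨⟨e,e⟩,⟨t,t⟩⟩⟩⟩, argument quickly : ⟨e,t⟩; result ⟨⟨t,t⟩,⟨⟨e,e⟩,⟨t,t⟩⟩⟩.
[[city runs] [quickly introduced]]: functor [quickly introduced] : ⟨⟨t,t⟩,⟨⟨e,e⟩,⟨t,t⟩⟩⟩, argument [city runs] : ⟨t,t⟩; result ⟨⟨e,e⟩,⟨t,t⟩⟩.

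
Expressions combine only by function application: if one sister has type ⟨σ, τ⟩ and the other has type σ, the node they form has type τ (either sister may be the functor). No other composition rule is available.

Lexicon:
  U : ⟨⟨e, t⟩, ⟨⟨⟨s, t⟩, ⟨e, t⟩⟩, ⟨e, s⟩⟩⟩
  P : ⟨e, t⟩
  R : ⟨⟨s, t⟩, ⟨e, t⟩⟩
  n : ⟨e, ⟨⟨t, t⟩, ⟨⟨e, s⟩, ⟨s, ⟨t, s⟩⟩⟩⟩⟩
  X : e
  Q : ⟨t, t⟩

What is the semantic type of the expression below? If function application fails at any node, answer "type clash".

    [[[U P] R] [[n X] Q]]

⟨s, ⟨t, s⟩⟩

At [U P], U : ⟨⟨e, t⟩, ⟨⟨⟨s, t⟩, ⟨e, t⟩⟩, ⟨e, s⟩⟩⟩ takes P : ⟨e, t⟩, giving ⟨⟨⟨s, t⟩, ⟨e, t⟩⟩, ⟨e, s⟩⟩.
At [[U P] R], [U P] : ⟨⟨⟨s, t⟩, ⟨e, t⟩⟩, ⟨e, s⟩⟩ takes R : ⟨⟨s, t⟩, ⟨e, t⟩⟩, giving ⟨e, s⟩.
At [n X], n : ⟨e, ⟨⟨t, t⟩, ⟨⟨e, s⟩, ⟨s, ⟨t, s⟩⟩⟩⟩⟩ takes X : e, giving ⟨⟨t, t⟩, ⟨⟨e, s⟩, ⟨s, ⟨t, s⟩⟩⟩⟩.
At [[n X] Q], [n X] : ⟨⟨t, t⟩, ⟨⟨e, s⟩, ⟨s, ⟨t, s⟩⟩⟩⟩ takes Q : ⟨t, t⟩, giving ⟨⟨e, s⟩, ⟨s, ⟨t, s⟩⟩⟩.
At [[[U P] R] [[n X] Q]], [[n X] Q] : ⟨⟨e, s⟩, ⟨s, ⟨t, s⟩⟩⟩ takes [[U P] R] : ⟨e, s⟩, giving ⟨s, ⟨t, s⟩⟩.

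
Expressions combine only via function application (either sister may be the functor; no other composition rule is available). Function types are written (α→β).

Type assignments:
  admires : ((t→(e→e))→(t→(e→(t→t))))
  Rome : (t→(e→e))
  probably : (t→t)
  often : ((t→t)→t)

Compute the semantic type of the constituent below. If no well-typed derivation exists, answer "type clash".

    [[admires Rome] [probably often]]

(e→(t→t))

At [admires Rome], admires : ((t→(e→e))→(t→(e→(t→t)))) takes Rome : (t→(e→e)), giving (t→(e→(t→t))).
At [probably often], often : ((t→t)→t) takes probably : (t→t), giving t.
At [[admires Rome] [probably often]], [admires Rome] : (t→(e→(t→t))) takes [probably often] : t, giving (e→(t→t)).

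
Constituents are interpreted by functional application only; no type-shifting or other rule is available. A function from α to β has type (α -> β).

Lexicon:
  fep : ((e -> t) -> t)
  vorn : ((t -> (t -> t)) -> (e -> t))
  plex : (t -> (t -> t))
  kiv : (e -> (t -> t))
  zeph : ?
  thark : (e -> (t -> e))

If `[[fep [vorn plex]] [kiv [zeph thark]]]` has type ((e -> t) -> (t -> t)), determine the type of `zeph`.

((e -> (t -> e)) -> ((e -> (t -> t)) -> (t -> ((e -> t) -> (t -> t)))))

At [[fep [vorn plex]] [kiv [zeph thark]]] (required: ((e -> t) -> (t -> t))): [fep [vorn plex]] is t, which is not a function with range ((e -> t) -> (t -> t)); hence [kiv [zeph thark]] is the functor — type (t -> ((e -> t) -> (t -> t))).
At [kiv [zeph thark]] (required: (t -> ((e -> t) -> (t -> t)))): kiv is (e -> (t -> t)), which is not a function with range (t -> ((e -> t) -> (t -> t))); hence [zeph thark] is the functor — type ((e -> (t -> t)) -> (t -> ((e -> t) -> (t -> t)))).
At [zeph thark] (required: ((e -> (t -> t)) -> (t -> ((e -> t) -> (t -> t))))): thark is (e -> (t -> e)), which is not a function with range ((e -> (t -> t)) -> (t -> ((e -> t) -> (t -> t)))); hence zeph is the functor — type ((e -> (t -> e)) -> ((e -> (t -> t)) -> (t -> ((e -> t) -> (t -> t))))).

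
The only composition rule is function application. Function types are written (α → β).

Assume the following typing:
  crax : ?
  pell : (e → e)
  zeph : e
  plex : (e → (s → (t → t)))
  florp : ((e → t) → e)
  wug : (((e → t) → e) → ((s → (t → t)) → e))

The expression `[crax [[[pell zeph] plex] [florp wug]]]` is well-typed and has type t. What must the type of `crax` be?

For [crax [[[pell zeph] plex] [florp wug]]] to have type t with [[[pell zeph] plex] [florp wug]] of type e, crax must be the function: crax : (e → t).

(e → t)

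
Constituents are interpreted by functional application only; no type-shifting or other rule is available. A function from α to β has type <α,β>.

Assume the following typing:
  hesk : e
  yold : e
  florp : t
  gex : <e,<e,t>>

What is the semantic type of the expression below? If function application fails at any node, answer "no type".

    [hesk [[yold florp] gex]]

[yold florp]: e with t — neither is a function whose domain matches the other; composition fails here.

no type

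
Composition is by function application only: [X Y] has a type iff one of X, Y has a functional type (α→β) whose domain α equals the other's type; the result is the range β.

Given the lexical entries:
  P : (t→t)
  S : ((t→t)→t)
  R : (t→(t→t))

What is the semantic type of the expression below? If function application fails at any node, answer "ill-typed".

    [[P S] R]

(t→t)

[P S]: ((t→t)→t) applied to (t→t) yields t.
[[P S] R]: (t→(t→t)) applied to t yields (t→t).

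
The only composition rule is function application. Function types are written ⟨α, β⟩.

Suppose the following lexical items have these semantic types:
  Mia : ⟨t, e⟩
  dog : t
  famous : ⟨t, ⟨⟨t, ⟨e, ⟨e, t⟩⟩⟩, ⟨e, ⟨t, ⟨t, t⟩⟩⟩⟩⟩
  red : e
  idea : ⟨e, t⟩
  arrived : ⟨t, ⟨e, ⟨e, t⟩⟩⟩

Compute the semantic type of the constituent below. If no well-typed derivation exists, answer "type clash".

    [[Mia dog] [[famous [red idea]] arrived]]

⟨t, ⟨t, t⟩⟩

At [Mia dog], Mia : ⟨t, e⟩ takes dog : t, giving e.
At [red idea], idea : ⟨e, t⟩ takes red : e, giving t.
At [famous [red idea]], famous : ⟨t, ⟨⟨t, ⟨e, ⟨e, t⟩⟩⟩, ⟨e, ⟨t, ⟨t, t⟩⟩⟩⟩⟩ takes [red idea] : t, giving ⟨⟨t, ⟨e, ⟨e, t⟩⟩⟩, ⟨e, ⟨t, ⟨t, t⟩⟩⟩⟩.
At [[famous [red idea]] arrived], [famous [red idea]] : ⟨⟨t, ⟨e, ⟨e, t⟩⟩⟩, ⟨e, ⟨t, ⟨t, t⟩⟩⟩⟩ takes arrived : ⟨t, ⟨e, ⟨e, t⟩⟩⟩, giving ⟨e, ⟨t, ⟨t, t⟩⟩⟩.
At [[Mia dog] [[famous [red idea]] arrived]], [[famous [red idea]] arrived] : ⟨e, ⟨t, ⟨t, t⟩⟩⟩ takes [Mia dog] : e, giving ⟨t, ⟨t, t⟩⟩.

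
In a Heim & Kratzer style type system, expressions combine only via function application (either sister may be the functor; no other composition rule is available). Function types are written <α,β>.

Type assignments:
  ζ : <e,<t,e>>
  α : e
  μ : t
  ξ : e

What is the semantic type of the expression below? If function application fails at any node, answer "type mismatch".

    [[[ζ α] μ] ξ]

[ζ α]: ζ is <e,<t,e>>, α is e; result <t,e>.
[[ζ α] μ]: [ζ α] is <t,e>, μ is t; result e.
[[[ζ α] μ] ξ]: e and e cannot combine by function application — type clash.

type mismatch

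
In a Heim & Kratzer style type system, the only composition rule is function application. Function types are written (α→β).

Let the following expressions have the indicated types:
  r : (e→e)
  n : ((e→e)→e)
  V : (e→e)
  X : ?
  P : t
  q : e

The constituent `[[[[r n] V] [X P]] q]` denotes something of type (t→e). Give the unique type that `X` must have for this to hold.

(t→(e→(e→(t→e))))

For [[[[r n] V] [X P]] q] to have type (t→e) with q of type e, [[[r n] V] [X P]] must be the function: [[[r n] V] [X P]] : (e→(t→e)).
For [[[r n] V] [X P]] to have type (e→(t→e)) with [[r n] V] of type e, [X P] must be the function: [X P] : (e→(e→(t→e))).
For [X P] to have type (e→(e→(t→e))) with P of type t, X must be the function: X : (t→(e→(e→(t→e)))).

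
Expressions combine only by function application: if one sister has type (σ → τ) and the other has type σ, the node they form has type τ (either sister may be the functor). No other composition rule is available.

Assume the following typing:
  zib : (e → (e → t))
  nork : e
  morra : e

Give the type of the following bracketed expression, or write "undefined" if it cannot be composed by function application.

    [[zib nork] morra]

[zib nork] — zib of type (e → (e → t)) combines with nork of type e: type (e → t).
[[zib nork] morra] — [zib nork] of type (e → t) combines with morra of type e: type t.

t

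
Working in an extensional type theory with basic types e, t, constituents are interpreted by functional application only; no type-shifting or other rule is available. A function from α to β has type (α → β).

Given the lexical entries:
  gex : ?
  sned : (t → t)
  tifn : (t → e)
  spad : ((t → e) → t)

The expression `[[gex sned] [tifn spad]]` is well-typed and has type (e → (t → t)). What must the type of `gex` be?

[[gex sned] [tifn spad]] is required to be (e → (t → t)). [tifn spad] : t cannot yield (e → (t → t)) as functor, so [gex sned] : (t → (e → (t → t))).
[gex sned] is required to be (t → (e → (t → t))). sned : (t → t) cannot yield (t → (e → (t → t))) as functor, so gex : ((t → t) → (t → (e → (t → t)))).

((t → t) → (t → (e → (t → t))))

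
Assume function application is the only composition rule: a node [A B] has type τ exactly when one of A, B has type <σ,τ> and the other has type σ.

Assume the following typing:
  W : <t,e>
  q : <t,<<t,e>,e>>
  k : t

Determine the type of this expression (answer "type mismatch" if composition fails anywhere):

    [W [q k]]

[q k]: <t,<<t,e>,e>> applied to t yields <<t,e>,e>.
[W [q k]]: <<t,e>,e> applied to <t,e> yields e.

e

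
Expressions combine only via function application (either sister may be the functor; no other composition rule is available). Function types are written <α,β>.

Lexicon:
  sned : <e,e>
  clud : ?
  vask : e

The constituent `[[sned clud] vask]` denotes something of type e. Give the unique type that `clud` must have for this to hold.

[[sned clud] vask] must have type e. The sister vask has type e; that is not a function onto e, so [sned clud] must be the functor, of type <e,e>.
[sned clud] must have type <e,e>. The sister sned has type <e,e>; that is not a function onto <e,e>, so clud must be the functor, of type <<e,e>,<e,e>>.

<<e,e>,<e,e>>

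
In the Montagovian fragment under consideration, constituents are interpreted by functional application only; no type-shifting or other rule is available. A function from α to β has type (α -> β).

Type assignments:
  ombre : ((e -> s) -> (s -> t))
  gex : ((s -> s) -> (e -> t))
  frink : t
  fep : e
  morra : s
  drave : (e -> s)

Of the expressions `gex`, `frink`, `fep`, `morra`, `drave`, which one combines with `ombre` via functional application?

gex : ((s -> s) -> (e -> t)) — no; ombre wants (e -> s), and gex wants (s -> s).
frink : t — no; ombre wants (e -> s), and frink wants nothing (atomic).
fep : e — no; ombre wants (e -> s), and fep wants nothing (atomic).
morra : s — no; ombre wants (e -> s), and morra wants nothing (atomic).
drave — combines: ombre : ((e -> s) -> (s -> t)) takes drave : (e -> s) as argument, giving (s -> t).

drave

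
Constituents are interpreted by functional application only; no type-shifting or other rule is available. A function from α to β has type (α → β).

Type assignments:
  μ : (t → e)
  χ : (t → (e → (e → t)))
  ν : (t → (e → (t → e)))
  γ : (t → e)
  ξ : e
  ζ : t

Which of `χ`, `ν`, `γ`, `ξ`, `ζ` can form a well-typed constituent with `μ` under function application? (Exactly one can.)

ζ

χ : (t → (e → (e → t))) — μ needs t; χ needs t; neither fits.
ν : (t → (e → (t → e))) — μ needs t; ν needs t; neither fits.
γ : (t → e) — μ needs t; γ needs t; neither fits.
ξ : e — μ needs t; ξ needs nothing (atomic); neither fits.
ζ — combines: μ : (t → e) takes ζ : t as argument, giving e.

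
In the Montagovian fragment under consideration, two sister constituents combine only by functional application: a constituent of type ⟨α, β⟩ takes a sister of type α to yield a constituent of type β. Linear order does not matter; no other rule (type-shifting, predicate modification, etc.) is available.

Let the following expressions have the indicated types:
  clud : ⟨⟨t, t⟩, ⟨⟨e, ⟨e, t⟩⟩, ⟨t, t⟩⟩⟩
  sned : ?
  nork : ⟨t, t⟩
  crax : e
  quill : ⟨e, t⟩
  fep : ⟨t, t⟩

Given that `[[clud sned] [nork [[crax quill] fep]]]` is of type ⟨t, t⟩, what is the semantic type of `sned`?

⟨⟨⟨t, t⟩, ⟨⟨e, ⟨e, t⟩⟩, ⟨t, t⟩⟩⟩, ⟨t, ⟨t, t⟩⟩⟩

At [[clud sned] [nork [[crax quill] fep]]] (required: ⟨t, t⟩): [nork [[crax quill] fep]] is t, which is not a function with range ⟨t, t⟩; hence [clud sned] is the functor — type ⟨t, ⟨t, t⟩⟩.
At [clud sned] (required: ⟨t, ⟨t, t⟩⟩): clud is ⟨⟨t, t⟩, ⟨⟨e, ⟨e, t⟩⟩, ⟨t, t⟩⟩⟩, which is not a function with range ⟨t, ⟨t, t⟩⟩; hence sned is the functor — type ⟨⟨⟨t, t⟩, ⟨⟨e, ⟨e, t⟩⟩, ⟨t, t⟩⟩⟩, ⟨t, ⟨t, t⟩⟩⟩.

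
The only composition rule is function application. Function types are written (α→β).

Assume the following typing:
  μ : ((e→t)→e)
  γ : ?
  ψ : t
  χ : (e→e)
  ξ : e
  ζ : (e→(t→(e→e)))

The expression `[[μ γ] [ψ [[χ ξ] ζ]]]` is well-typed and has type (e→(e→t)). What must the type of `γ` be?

(((e→t)→e)→((e→e)→(e→(e→t))))

For [[μ γ] [ψ [[χ ξ] ζ]]] to have type (e→(e→t)) with [ψ [[χ ξ] ζ]] of type (e→e), [μ γ] must be the function: [μ γ] : ((e→e)→(e→(e→t))).
For [μ γ] to have type ((e→e)→(e→(e→t))) with μ of type ((e→t)→e), γ must be the function: γ : (((e→t)→e)→((e→e)→(e→(e→t)))).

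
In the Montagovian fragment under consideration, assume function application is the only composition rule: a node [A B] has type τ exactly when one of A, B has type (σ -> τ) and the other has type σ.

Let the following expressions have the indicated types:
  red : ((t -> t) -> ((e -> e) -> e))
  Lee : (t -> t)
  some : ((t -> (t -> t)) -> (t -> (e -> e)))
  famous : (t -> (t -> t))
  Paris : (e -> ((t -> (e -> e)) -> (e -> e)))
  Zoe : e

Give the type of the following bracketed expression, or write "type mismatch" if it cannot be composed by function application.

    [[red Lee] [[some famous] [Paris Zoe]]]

e

[red Lee] — red of type ((t -> t) -> ((e -> e) -> e)) combines with Lee of type (t -> t): type ((e -> e) -> e).
[some famous] — some of type ((t -> (t -> t)) -> (t -> (e -> e))) combines with famous of type (t -> (t -> t)): type (t -> (e -> e)).
[Paris Zoe] — Paris of type (e -> ((t -> (e -> e)) -> (e -> e))) combines with Zoe of type e: type ((t -> (e -> e)) -> (e -> e)).
[[some famous] [Paris Zoe]] — [Paris Zoe] of type ((t -> (e -> e)) -> (e -> e)) combines with [some famous] of type (t -> (e -> e)): type (e -> e).
[[red Lee] [[some famous] [Paris Zoe]]] — [red Lee] of type ((e -> e) -> e) combines with [[some famous] [Paris Zoe]] of type (e -> e): type e.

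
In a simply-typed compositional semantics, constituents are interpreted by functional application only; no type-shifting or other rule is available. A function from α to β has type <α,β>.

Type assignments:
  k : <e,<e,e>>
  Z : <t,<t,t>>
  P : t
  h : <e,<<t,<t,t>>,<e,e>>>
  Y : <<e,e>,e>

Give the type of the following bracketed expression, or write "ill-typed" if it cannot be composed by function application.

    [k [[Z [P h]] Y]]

[P h]: t with <e,<<t,<t,t>>,<e,e>>> — neither is a function whose domain matches the other; composition fails here.

ill-typed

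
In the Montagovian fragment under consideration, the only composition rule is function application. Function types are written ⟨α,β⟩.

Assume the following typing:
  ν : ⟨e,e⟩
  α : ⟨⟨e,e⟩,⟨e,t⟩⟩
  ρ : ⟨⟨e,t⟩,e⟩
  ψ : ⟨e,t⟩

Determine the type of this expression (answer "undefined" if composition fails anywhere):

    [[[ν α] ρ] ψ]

[ν α] — α of type ⟨⟨e,e⟩,⟨e,t⟩⟩ combines with ν of type ⟨e,e⟩: type ⟨e,t⟩.
[[ν α] ρ] — ρ of type ⟨⟨e,t⟩,e⟩ combines with [ν α] of type ⟨e,t⟩: type e.
[[[ν α] ρ] ψ] — ψ of type ⟨e,t⟩ combines with [[ν α] ρ] of type e: type t.

t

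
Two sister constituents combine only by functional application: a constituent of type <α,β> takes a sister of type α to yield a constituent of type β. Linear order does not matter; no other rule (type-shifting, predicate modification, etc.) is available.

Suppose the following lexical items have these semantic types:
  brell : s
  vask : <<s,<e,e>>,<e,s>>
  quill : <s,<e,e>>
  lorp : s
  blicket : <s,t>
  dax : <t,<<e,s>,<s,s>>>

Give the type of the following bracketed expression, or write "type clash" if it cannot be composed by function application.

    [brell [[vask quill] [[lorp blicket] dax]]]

[vask quill] — vask of type <<s,<e,e>>,<e,s>> combines with quill of type <s,<e,e>>: type <e,s>.
[lorp blicket] — blicket of type <s,t> combines with lorp of type s: type t.
[[lorp blicket] dax] — dax of type <t,<<e,s>,<s,s>>> combines with [lorp blicket] of type t: type <<e,s>,<s,s>>.
[[vask quill] [[lorp blicket] dax]] — [[lorp blicket] dax] of type <<e,s>,<s,s>> combines with [vask quill] of type <e,s>: type <s,s>.
[brell [[vask quill] [[lorp blicket] dax]]] — [[vask quill] [[lorp blicket] dax]] of type <s,s> combines with brell of type s: type s.

s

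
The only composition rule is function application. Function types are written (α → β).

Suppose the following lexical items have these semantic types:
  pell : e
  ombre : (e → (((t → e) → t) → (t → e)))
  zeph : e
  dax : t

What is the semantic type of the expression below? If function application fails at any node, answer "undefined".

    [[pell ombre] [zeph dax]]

undefined

[pell ombre]: ombre is (e → (((t → e) → t) → (t → e))), pell is e; result (((t → e) → t) → (t → e)).
At [zeph dax]: neither e nor t can take the other as argument; the node is ill-typed.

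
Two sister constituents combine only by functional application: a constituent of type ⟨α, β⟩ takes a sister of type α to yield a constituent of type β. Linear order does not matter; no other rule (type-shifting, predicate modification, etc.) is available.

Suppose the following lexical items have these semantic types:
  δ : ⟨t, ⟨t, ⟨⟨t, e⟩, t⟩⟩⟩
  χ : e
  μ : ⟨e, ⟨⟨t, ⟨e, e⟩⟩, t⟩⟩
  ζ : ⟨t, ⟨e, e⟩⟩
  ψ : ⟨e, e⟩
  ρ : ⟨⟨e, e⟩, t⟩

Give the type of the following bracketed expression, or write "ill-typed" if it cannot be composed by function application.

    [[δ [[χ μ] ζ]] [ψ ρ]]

[χ μ]: μ is ⟨e, ⟨⟨t, ⟨e, e⟩⟩, t⟩⟩, χ is e; result ⟨⟨t, ⟨e, e⟩⟩, t⟩.
[[χ μ] ζ]: [χ μ] is ⟨⟨t, ⟨e, e⟩⟩, t⟩, ζ is ⟨t, ⟨e, e⟩⟩; result t.
[δ [[χ μ] ζ]]: δ is ⟨t, ⟨t, ⟨⟨t, e⟩, t⟩⟩⟩, [[χ μ] ζ] is t; result ⟨t, ⟨⟨t, e⟩, t⟩⟩.
[ψ ρ]: ρ is ⟨⟨e, e⟩, t⟩, ψ is ⟨e, e⟩; result t.
[[δ [[χ μ] ζ]] [ψ ρ]]: [δ [[χ μ] ζ]] is ⟨t, ⟨⟨t, e⟩, t⟩⟩, [ψ ρ] is t; result ⟨⟨t, e⟩, t⟩.

⟨⟨t, e⟩, t⟩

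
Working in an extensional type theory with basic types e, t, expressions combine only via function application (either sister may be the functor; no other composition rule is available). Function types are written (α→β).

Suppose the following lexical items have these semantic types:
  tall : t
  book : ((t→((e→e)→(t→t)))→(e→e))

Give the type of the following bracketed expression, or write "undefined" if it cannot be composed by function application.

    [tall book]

undefined

[tall book]: t and ((t→((e→e)→(t→t)))→(e→e)) cannot combine by function application — type clash.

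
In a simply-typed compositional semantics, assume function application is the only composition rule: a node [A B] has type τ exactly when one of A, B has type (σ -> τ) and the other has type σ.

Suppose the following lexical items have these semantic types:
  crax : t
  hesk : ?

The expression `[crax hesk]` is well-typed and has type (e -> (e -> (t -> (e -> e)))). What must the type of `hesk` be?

(t -> (e -> (e -> (t -> (e -> e)))))

[crax hesk] is required to be (e -> (e -> (t -> (e -> e)))). crax : t cannot yield (e -> (e -> (t -> (e -> e)))) as functor, so hesk : (t -> (e -> (e -> (t -> (e -> e))))).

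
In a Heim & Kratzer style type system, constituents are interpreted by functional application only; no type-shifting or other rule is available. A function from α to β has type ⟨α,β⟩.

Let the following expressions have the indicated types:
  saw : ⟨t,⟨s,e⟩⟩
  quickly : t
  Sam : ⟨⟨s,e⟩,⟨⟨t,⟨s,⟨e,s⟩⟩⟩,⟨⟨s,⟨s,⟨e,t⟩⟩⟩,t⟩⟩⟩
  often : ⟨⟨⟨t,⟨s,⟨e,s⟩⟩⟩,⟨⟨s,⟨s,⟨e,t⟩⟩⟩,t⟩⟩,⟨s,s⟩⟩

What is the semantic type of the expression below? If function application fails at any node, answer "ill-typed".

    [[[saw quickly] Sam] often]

At [saw quickly], saw : ⟨t,⟨s,e⟩⟩ takes quickly : t, giving ⟨s,e⟩.
At [[saw quickly] Sam], Sam : ⟨⟨s,e⟩,⟨⟨t,⟨s,⟨e,s⟩⟩⟩,⟨⟨s,⟨s,⟨e,t⟩⟩⟩,t⟩⟩⟩ takes [saw quickly] : ⟨s,e⟩, giving ⟨⟨t,⟨s,⟨e,s⟩⟩⟩,⟨⟨s,⟨s,⟨e,t⟩⟩⟩,t⟩⟩.
At [[[saw quickly] Sam] often], often : ⟨⟨⟨t,⟨s,⟨e,s⟩⟩⟩,⟨⟨s,⟨s,⟨e,t⟩⟩⟩,t⟩⟩,⟨s,s⟩⟩ takes [[saw quickly] Sam] : ⟨⟨t,⟨s,⟨e,s⟩⟩⟩,⟨⟨s,⟨s,⟨e,t⟩⟩⟩,t⟩⟩, giving ⟨s,s⟩.

⟨s,s⟩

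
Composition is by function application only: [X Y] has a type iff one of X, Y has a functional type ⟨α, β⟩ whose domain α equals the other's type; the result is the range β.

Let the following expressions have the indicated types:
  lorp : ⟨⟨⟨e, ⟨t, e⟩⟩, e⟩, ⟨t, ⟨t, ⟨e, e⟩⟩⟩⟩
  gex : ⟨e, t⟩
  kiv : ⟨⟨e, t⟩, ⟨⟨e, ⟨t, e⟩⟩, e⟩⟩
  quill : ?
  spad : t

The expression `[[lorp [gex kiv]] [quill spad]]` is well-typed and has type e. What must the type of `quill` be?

⟨t, ⟨⟨t, ⟨t, ⟨e, e⟩⟩⟩, e⟩⟩

[[lorp [gex kiv]] [quill spad]] is required to be e. [lorp [gex kiv]] : ⟨t, ⟨t, ⟨e, e⟩⟩⟩ cannot yield e as functor, so [quill spad] : ⟨⟨t, ⟨t, ⟨e, e⟩⟩⟩, e⟩.
[quill spad] is required to be ⟨⟨t, ⟨t, ⟨e, e⟩⟩⟩, e⟩. spad : t cannot yield ⟨⟨t, ⟨t, ⟨e, e⟩⟩⟩, e⟩ as functor, so quill : ⟨t, ⟨⟨t, ⟨t, ⟨e, e⟩⟩⟩, e⟩⟩.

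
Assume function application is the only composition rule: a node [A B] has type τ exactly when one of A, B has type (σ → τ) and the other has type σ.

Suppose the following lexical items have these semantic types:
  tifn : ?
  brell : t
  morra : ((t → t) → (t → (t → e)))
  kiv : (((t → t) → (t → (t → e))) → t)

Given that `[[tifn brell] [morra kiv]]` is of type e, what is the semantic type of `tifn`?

[[tifn brell] [morra kiv]] is required to be e. [morra kiv] : t cannot yield e as functor, so [tifn brell] : (t → e).
[tifn brell] is required to be (t → e). brell : t cannot yield (t → e) as functor, so tifn : (t → (t → e)).

(t → (t → e))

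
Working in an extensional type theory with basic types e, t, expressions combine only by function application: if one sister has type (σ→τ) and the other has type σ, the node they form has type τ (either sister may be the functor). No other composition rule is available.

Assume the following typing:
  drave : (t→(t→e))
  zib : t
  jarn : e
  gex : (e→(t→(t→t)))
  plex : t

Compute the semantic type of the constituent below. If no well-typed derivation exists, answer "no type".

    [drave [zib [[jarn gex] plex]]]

(t→e)

[jarn gex]: (e→(t→(t→t))) applied to e yields (t→(t→t)).
[[jarn gex] plex]: (t→(t→t)) applied to t yields (t→t).
[zib [[jarn gex] plex]]: (t→t) applied to t yields t.
[drave [zib [[jarn gex] plex]]]: (t→(t→e)) applied to t yields (t→e).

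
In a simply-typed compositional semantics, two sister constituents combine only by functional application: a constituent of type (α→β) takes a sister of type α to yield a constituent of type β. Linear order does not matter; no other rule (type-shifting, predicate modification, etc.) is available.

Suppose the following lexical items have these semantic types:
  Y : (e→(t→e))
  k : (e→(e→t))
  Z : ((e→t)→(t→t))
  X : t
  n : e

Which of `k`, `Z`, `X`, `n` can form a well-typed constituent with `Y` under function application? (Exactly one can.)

k : (e→(e→t)) — does not combine with Y.
Z : ((e→t)→(t→t)) — does not combine with Y.
X : t — does not combine with Y.
n — combines: Y : (e→(t→e)) takes n : e as argument, giving (t→e).

n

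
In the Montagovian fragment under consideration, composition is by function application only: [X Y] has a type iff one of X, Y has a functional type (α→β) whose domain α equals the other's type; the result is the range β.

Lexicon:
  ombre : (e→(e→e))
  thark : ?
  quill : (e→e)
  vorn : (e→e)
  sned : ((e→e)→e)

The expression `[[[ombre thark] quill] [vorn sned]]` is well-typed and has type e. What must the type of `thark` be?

((e→(e→e))→((e→e)→(e→e)))

At [[[ombre thark] quill] [vorn sned]] (required: e): [vorn sned] is e, which is not a function with range e; hence [[ombre thark] quill] is the functor — type (e→e).
At [[ombre thark] quill] (required: (e→e)): quill is (e→e), which is not a function with range (e→e); hence [ombre thark] is the functor — type ((e→e)→(e→e)).
At [ombre thark] (required: ((e→e)→(e→e))): ombre is (e→(e→e)), which is not a function with range ((e→e)→(e→e)); hence thark is the functor — type ((e→(e→e))→((e→e)→(e→e))).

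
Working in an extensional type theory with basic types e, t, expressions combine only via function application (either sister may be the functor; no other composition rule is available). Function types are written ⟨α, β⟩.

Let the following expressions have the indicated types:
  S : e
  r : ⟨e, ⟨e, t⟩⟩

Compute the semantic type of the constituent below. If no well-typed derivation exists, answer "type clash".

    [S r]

⟨e, t⟩

At [S r], r : ⟨e, ⟨e, t⟩⟩ takes S : e, giving ⟨e, t⟩.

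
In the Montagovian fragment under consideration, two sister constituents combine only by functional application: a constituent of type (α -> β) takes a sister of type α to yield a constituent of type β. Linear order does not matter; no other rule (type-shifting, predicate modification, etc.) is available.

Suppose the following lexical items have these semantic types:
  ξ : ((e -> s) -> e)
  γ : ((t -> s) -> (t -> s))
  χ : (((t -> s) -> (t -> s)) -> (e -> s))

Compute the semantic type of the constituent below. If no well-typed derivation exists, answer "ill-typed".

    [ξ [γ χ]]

[γ χ]: χ is (((t -> s) -> (t -> s)) -> (e -> s)), γ is ((t -> s) -> (t -> s)); result (e -> s).
[ξ [γ χ]]: ξ is ((e -> s) -> e), [γ χ] is (e -> s); result e.

e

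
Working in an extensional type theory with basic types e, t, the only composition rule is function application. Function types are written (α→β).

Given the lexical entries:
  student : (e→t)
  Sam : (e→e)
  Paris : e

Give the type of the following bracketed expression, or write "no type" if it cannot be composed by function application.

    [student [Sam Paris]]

t

[Sam Paris] — Sam of type (e→e) combines with Paris of type e: type e.
[student [Sam Paris]] — student of type (e→t) combines with [Sam Paris] of type e: type t.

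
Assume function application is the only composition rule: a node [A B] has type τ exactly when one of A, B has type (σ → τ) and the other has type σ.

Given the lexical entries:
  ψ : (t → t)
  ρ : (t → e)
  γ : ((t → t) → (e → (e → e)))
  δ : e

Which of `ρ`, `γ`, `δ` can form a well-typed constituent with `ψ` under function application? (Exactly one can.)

γ

ρ : (t → e) — neither side's domain matches the other.
γ — combines: γ : ((t → t) → (e → (e → e))) takes ψ : (t → t) as argument, giving (e → (e → e)).
δ : e — neither side's domain matches the other.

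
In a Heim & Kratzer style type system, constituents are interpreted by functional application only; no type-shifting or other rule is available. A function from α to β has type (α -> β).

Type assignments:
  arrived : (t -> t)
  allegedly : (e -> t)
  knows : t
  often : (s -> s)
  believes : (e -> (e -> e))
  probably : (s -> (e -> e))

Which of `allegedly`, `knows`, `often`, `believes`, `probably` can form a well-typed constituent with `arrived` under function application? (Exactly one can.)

knows

allegedly : (e -> t) — arrived needs t; allegedly needs e; neither fits.
knows — combines: arrived : (t -> t) takes knows : t as argument, giving t.
often : (s -> s) — arrived needs t; often needs s; neither fits.
believes : (e -> (e -> e)) — arrived needs t; believes needs e; neither fits.
probably : (s -> (e -> e)) — arrived needs t; probably needs s; neither fits.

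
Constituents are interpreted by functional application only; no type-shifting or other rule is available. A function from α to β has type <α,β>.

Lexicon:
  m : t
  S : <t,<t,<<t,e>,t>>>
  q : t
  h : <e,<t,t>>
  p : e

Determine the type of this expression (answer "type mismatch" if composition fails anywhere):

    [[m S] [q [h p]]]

[m S] — S of type <t,<t,<<t,e>,t>>> combines with m of type t: type <t,<<t,e>,t>>.
[h p] — h of type <e,<t,t>> combines with p of type e: type <t,t>.
[q [h p]] — [h p] of type <t,t> combines with q of type t: type t.
[[m S] [q [h p]]] — [m S] of type <t,<<t,e>,t>> combines with [q [h p]] of type t: type <<t,e>,t>.

<<t,e>,t>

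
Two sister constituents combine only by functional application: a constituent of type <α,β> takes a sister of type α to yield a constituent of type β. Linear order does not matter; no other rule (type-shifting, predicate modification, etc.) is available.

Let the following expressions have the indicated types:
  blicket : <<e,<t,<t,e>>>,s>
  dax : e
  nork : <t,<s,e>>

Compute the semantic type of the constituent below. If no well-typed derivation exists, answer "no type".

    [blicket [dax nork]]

At [dax nork]: neither e nor <t,<s,e>> can take the other as argument; the node is ill-typed.

no type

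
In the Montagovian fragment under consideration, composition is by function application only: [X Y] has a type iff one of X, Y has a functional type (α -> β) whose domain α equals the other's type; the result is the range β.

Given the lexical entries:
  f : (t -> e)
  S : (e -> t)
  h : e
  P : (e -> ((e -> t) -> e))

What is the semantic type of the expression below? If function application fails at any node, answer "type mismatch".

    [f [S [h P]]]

type mismatch

At [h P], P : (e -> ((e -> t) -> e)) takes h : e, giving ((e -> t) -> e).
At [S [h P]], [h P] : ((e -> t) -> e) takes S : (e -> t), giving e.
[f [S [h P]]]: (t -> e) with e — neither is a function whose domain matches the other; composition fails here.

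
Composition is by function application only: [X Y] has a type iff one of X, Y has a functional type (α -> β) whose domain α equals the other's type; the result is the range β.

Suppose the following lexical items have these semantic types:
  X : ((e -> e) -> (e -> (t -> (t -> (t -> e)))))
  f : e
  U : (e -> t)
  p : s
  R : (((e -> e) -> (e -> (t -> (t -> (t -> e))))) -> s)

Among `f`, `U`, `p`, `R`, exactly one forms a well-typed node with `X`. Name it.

R

f : e — X needs (e -> e); f needs nothing (atomic); neither fits.
U : (e -> t) — X needs (e -> e); U needs e; neither fits.
p : s — X needs (e -> e); p needs nothing (atomic); neither fits.
R — combines: R : (((e -> e) -> (e -> (t -> (t -> (t -> e))))) -> s) takes X : ((e -> e) -> (e -> (t -> (t -> (t -> e))))) as argument, giving s.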